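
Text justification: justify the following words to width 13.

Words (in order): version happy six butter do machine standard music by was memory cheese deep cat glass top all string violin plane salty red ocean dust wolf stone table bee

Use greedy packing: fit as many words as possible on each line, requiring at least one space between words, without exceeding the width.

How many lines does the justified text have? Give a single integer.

Answer: 14

Derivation:
Line 1: ['version', 'happy'] (min_width=13, slack=0)
Line 2: ['six', 'butter', 'do'] (min_width=13, slack=0)
Line 3: ['machine'] (min_width=7, slack=6)
Line 4: ['standard'] (min_width=8, slack=5)
Line 5: ['music', 'by', 'was'] (min_width=12, slack=1)
Line 6: ['memory', 'cheese'] (min_width=13, slack=0)
Line 7: ['deep', 'cat'] (min_width=8, slack=5)
Line 8: ['glass', 'top', 'all'] (min_width=13, slack=0)
Line 9: ['string', 'violin'] (min_width=13, slack=0)
Line 10: ['plane', 'salty'] (min_width=11, slack=2)
Line 11: ['red', 'ocean'] (min_width=9, slack=4)
Line 12: ['dust', 'wolf'] (min_width=9, slack=4)
Line 13: ['stone', 'table'] (min_width=11, slack=2)
Line 14: ['bee'] (min_width=3, slack=10)
Total lines: 14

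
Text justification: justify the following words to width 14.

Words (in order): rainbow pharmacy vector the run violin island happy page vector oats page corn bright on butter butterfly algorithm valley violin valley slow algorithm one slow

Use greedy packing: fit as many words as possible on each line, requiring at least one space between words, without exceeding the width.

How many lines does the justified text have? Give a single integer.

Answer: 15

Derivation:
Line 1: ['rainbow'] (min_width=7, slack=7)
Line 2: ['pharmacy'] (min_width=8, slack=6)
Line 3: ['vector', 'the', 'run'] (min_width=14, slack=0)
Line 4: ['violin', 'island'] (min_width=13, slack=1)
Line 5: ['happy', 'page'] (min_width=10, slack=4)
Line 6: ['vector', 'oats'] (min_width=11, slack=3)
Line 7: ['page', 'corn'] (min_width=9, slack=5)
Line 8: ['bright', 'on'] (min_width=9, slack=5)
Line 9: ['butter'] (min_width=6, slack=8)
Line 10: ['butterfly'] (min_width=9, slack=5)
Line 11: ['algorithm'] (min_width=9, slack=5)
Line 12: ['valley', 'violin'] (min_width=13, slack=1)
Line 13: ['valley', 'slow'] (min_width=11, slack=3)
Line 14: ['algorithm', 'one'] (min_width=13, slack=1)
Line 15: ['slow'] (min_width=4, slack=10)
Total lines: 15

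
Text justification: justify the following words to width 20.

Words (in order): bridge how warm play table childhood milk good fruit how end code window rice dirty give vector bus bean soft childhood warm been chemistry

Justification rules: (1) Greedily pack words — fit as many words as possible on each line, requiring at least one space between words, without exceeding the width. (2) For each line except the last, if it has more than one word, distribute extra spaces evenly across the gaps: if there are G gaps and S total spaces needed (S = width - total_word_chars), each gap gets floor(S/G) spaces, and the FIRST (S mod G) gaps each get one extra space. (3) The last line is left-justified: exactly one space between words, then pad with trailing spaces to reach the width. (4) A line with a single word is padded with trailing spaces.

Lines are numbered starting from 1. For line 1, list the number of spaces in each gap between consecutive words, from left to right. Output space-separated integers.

Line 1: ['bridge', 'how', 'warm', 'play'] (min_width=20, slack=0)
Line 2: ['table', 'childhood', 'milk'] (min_width=20, slack=0)
Line 3: ['good', 'fruit', 'how', 'end'] (min_width=18, slack=2)
Line 4: ['code', 'window', 'rice'] (min_width=16, slack=4)
Line 5: ['dirty', 'give', 'vector'] (min_width=17, slack=3)
Line 6: ['bus', 'bean', 'soft'] (min_width=13, slack=7)
Line 7: ['childhood', 'warm', 'been'] (min_width=19, slack=1)
Line 8: ['chemistry'] (min_width=9, slack=11)

Answer: 1 1 1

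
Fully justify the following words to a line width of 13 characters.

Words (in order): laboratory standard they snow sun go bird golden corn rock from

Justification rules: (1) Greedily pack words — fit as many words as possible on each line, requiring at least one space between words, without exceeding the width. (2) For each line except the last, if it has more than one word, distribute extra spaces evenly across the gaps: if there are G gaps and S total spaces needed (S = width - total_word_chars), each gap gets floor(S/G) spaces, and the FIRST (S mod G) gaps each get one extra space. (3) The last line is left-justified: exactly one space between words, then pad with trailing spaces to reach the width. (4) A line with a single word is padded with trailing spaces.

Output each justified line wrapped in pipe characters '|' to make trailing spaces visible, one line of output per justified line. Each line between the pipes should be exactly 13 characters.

Answer: |laboratory   |
|standard they|
|snow  sun  go|
|bird   golden|
|corn     rock|
|from         |

Derivation:
Line 1: ['laboratory'] (min_width=10, slack=3)
Line 2: ['standard', 'they'] (min_width=13, slack=0)
Line 3: ['snow', 'sun', 'go'] (min_width=11, slack=2)
Line 4: ['bird', 'golden'] (min_width=11, slack=2)
Line 5: ['corn', 'rock'] (min_width=9, slack=4)
Line 6: ['from'] (min_width=4, slack=9)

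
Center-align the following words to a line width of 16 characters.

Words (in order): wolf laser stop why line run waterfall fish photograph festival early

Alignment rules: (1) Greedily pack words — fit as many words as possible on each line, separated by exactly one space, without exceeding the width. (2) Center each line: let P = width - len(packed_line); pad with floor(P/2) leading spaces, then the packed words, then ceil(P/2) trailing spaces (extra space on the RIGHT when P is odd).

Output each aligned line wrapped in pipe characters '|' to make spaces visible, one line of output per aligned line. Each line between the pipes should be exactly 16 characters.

Line 1: ['wolf', 'laser', 'stop'] (min_width=15, slack=1)
Line 2: ['why', 'line', 'run'] (min_width=12, slack=4)
Line 3: ['waterfall', 'fish'] (min_width=14, slack=2)
Line 4: ['photograph'] (min_width=10, slack=6)
Line 5: ['festival', 'early'] (min_width=14, slack=2)

Answer: |wolf laser stop |
|  why line run  |
| waterfall fish |
|   photograph   |
| festival early |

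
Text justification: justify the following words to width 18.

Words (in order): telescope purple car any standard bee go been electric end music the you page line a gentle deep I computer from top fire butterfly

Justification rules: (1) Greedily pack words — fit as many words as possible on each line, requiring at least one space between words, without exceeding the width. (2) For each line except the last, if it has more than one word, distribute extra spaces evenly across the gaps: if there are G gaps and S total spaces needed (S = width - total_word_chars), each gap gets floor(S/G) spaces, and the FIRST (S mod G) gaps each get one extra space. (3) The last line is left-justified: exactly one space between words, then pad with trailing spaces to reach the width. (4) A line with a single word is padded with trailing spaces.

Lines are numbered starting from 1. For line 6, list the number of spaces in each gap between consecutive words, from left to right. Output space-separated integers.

Line 1: ['telescope', 'purple'] (min_width=16, slack=2)
Line 2: ['car', 'any', 'standard'] (min_width=16, slack=2)
Line 3: ['bee', 'go', 'been'] (min_width=11, slack=7)
Line 4: ['electric', 'end', 'music'] (min_width=18, slack=0)
Line 5: ['the', 'you', 'page', 'line'] (min_width=17, slack=1)
Line 6: ['a', 'gentle', 'deep', 'I'] (min_width=15, slack=3)
Line 7: ['computer', 'from', 'top'] (min_width=17, slack=1)
Line 8: ['fire', 'butterfly'] (min_width=14, slack=4)

Answer: 2 2 2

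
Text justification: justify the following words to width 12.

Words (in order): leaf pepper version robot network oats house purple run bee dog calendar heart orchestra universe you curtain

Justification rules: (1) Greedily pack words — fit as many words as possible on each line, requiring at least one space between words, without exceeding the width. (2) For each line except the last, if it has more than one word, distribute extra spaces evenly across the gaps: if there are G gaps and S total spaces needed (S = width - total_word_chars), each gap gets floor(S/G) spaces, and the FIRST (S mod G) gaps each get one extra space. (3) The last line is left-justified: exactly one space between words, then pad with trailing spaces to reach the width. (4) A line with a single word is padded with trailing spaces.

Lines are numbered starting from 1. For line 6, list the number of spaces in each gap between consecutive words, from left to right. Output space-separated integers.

Line 1: ['leaf', 'pepper'] (min_width=11, slack=1)
Line 2: ['version'] (min_width=7, slack=5)
Line 3: ['robot'] (min_width=5, slack=7)
Line 4: ['network', 'oats'] (min_width=12, slack=0)
Line 5: ['house', 'purple'] (min_width=12, slack=0)
Line 6: ['run', 'bee', 'dog'] (min_width=11, slack=1)
Line 7: ['calendar'] (min_width=8, slack=4)
Line 8: ['heart'] (min_width=5, slack=7)
Line 9: ['orchestra'] (min_width=9, slack=3)
Line 10: ['universe', 'you'] (min_width=12, slack=0)
Line 11: ['curtain'] (min_width=7, slack=5)

Answer: 2 1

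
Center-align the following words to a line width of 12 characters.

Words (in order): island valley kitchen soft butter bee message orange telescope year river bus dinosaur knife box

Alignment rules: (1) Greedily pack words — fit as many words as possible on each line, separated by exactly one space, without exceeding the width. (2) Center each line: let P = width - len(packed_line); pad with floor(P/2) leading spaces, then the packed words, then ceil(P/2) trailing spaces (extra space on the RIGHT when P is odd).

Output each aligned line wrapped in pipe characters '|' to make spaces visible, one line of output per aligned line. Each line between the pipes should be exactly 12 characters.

Line 1: ['island'] (min_width=6, slack=6)
Line 2: ['valley'] (min_width=6, slack=6)
Line 3: ['kitchen', 'soft'] (min_width=12, slack=0)
Line 4: ['butter', 'bee'] (min_width=10, slack=2)
Line 5: ['message'] (min_width=7, slack=5)
Line 6: ['orange'] (min_width=6, slack=6)
Line 7: ['telescope'] (min_width=9, slack=3)
Line 8: ['year', 'river'] (min_width=10, slack=2)
Line 9: ['bus', 'dinosaur'] (min_width=12, slack=0)
Line 10: ['knife', 'box'] (min_width=9, slack=3)

Answer: |   island   |
|   valley   |
|kitchen soft|
| butter bee |
|  message   |
|   orange   |
| telescope  |
| year river |
|bus dinosaur|
| knife box  |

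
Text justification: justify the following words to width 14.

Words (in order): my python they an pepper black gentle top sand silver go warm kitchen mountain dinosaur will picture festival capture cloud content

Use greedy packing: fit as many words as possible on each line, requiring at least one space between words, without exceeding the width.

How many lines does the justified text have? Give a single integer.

Answer: 12

Derivation:
Line 1: ['my', 'python', 'they'] (min_width=14, slack=0)
Line 2: ['an', 'pepper'] (min_width=9, slack=5)
Line 3: ['black', 'gentle'] (min_width=12, slack=2)
Line 4: ['top', 'sand'] (min_width=8, slack=6)
Line 5: ['silver', 'go', 'warm'] (min_width=14, slack=0)
Line 6: ['kitchen'] (min_width=7, slack=7)
Line 7: ['mountain'] (min_width=8, slack=6)
Line 8: ['dinosaur', 'will'] (min_width=13, slack=1)
Line 9: ['picture'] (min_width=7, slack=7)
Line 10: ['festival'] (min_width=8, slack=6)
Line 11: ['capture', 'cloud'] (min_width=13, slack=1)
Line 12: ['content'] (min_width=7, slack=7)
Total lines: 12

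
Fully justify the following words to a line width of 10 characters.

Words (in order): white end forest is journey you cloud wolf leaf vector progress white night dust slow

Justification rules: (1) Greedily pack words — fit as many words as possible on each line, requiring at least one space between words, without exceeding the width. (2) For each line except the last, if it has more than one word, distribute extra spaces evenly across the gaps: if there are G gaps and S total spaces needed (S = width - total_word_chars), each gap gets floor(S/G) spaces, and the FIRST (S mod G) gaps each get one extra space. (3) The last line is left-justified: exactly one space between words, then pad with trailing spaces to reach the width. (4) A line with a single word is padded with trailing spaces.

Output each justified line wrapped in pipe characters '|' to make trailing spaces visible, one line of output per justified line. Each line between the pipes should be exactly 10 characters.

Answer: |white  end|
|forest  is|
|journey   |
|you  cloud|
|wolf  leaf|
|vector    |
|progress  |
|white     |
|night dust|
|slow      |

Derivation:
Line 1: ['white', 'end'] (min_width=9, slack=1)
Line 2: ['forest', 'is'] (min_width=9, slack=1)
Line 3: ['journey'] (min_width=7, slack=3)
Line 4: ['you', 'cloud'] (min_width=9, slack=1)
Line 5: ['wolf', 'leaf'] (min_width=9, slack=1)
Line 6: ['vector'] (min_width=6, slack=4)
Line 7: ['progress'] (min_width=8, slack=2)
Line 8: ['white'] (min_width=5, slack=5)
Line 9: ['night', 'dust'] (min_width=10, slack=0)
Line 10: ['slow'] (min_width=4, slack=6)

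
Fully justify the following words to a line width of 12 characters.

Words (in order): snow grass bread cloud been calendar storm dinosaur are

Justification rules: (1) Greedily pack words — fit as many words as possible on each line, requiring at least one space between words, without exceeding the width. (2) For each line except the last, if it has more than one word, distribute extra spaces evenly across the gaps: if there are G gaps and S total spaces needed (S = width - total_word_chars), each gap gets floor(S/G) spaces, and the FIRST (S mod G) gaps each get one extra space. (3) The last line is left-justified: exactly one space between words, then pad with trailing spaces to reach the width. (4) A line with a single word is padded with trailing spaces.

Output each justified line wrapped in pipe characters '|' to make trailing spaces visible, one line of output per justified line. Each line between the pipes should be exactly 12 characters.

Line 1: ['snow', 'grass'] (min_width=10, slack=2)
Line 2: ['bread', 'cloud'] (min_width=11, slack=1)
Line 3: ['been'] (min_width=4, slack=8)
Line 4: ['calendar'] (min_width=8, slack=4)
Line 5: ['storm'] (min_width=5, slack=7)
Line 6: ['dinosaur', 'are'] (min_width=12, slack=0)

Answer: |snow   grass|
|bread  cloud|
|been        |
|calendar    |
|storm       |
|dinosaur are|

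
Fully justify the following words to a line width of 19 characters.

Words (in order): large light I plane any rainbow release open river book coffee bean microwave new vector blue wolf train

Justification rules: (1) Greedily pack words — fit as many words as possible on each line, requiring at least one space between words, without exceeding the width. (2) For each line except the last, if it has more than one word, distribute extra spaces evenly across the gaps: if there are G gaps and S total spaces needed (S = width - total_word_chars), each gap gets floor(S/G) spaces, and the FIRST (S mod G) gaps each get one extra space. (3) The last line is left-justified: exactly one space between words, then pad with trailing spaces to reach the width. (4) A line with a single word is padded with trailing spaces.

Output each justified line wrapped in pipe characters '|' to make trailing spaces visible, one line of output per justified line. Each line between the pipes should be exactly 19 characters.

Answer: |large light I plane|
|any rainbow release|
|open   river   book|
|coffee         bean|
|microwave       new|
|vector   blue  wolf|
|train              |

Derivation:
Line 1: ['large', 'light', 'I', 'plane'] (min_width=19, slack=0)
Line 2: ['any', 'rainbow', 'release'] (min_width=19, slack=0)
Line 3: ['open', 'river', 'book'] (min_width=15, slack=4)
Line 4: ['coffee', 'bean'] (min_width=11, slack=8)
Line 5: ['microwave', 'new'] (min_width=13, slack=6)
Line 6: ['vector', 'blue', 'wolf'] (min_width=16, slack=3)
Line 7: ['train'] (min_width=5, slack=14)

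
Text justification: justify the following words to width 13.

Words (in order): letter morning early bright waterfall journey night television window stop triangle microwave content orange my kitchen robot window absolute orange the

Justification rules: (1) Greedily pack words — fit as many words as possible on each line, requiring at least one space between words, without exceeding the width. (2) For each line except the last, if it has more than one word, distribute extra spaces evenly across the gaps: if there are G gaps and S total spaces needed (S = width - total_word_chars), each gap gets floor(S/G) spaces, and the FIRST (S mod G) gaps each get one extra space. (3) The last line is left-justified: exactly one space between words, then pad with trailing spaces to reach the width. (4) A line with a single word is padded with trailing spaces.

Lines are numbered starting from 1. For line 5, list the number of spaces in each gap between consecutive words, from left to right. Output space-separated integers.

Answer: 1

Derivation:
Line 1: ['letter'] (min_width=6, slack=7)
Line 2: ['morning', 'early'] (min_width=13, slack=0)
Line 3: ['bright'] (min_width=6, slack=7)
Line 4: ['waterfall'] (min_width=9, slack=4)
Line 5: ['journey', 'night'] (min_width=13, slack=0)
Line 6: ['television'] (min_width=10, slack=3)
Line 7: ['window', 'stop'] (min_width=11, slack=2)
Line 8: ['triangle'] (min_width=8, slack=5)
Line 9: ['microwave'] (min_width=9, slack=4)
Line 10: ['content'] (min_width=7, slack=6)
Line 11: ['orange', 'my'] (min_width=9, slack=4)
Line 12: ['kitchen', 'robot'] (min_width=13, slack=0)
Line 13: ['window'] (min_width=6, slack=7)
Line 14: ['absolute'] (min_width=8, slack=5)
Line 15: ['orange', 'the'] (min_width=10, slack=3)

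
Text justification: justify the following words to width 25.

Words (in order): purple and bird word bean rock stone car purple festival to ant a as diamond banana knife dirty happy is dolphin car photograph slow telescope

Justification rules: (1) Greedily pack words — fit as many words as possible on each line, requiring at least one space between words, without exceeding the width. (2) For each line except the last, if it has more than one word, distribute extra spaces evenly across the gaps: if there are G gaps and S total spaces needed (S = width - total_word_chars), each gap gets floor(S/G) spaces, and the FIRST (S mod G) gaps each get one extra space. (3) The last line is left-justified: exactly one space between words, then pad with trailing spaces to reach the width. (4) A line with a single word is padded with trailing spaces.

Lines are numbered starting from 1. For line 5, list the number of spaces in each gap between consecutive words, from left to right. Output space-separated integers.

Answer: 2 2 2

Derivation:
Line 1: ['purple', 'and', 'bird', 'word', 'bean'] (min_width=25, slack=0)
Line 2: ['rock', 'stone', 'car', 'purple'] (min_width=21, slack=4)
Line 3: ['festival', 'to', 'ant', 'a', 'as'] (min_width=20, slack=5)
Line 4: ['diamond', 'banana', 'knife'] (min_width=20, slack=5)
Line 5: ['dirty', 'happy', 'is', 'dolphin'] (min_width=22, slack=3)
Line 6: ['car', 'photograph', 'slow'] (min_width=19, slack=6)
Line 7: ['telescope'] (min_width=9, slack=16)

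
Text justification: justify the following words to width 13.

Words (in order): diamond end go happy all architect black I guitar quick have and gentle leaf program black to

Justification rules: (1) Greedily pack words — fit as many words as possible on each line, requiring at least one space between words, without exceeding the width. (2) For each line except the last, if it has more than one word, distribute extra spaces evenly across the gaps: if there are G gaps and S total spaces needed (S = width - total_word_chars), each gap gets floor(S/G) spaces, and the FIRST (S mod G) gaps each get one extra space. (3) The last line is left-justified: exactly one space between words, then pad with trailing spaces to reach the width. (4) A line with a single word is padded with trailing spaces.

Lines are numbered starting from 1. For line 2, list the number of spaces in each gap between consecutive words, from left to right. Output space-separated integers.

Answer: 2 1

Derivation:
Line 1: ['diamond', 'end'] (min_width=11, slack=2)
Line 2: ['go', 'happy', 'all'] (min_width=12, slack=1)
Line 3: ['architect'] (min_width=9, slack=4)
Line 4: ['black', 'I'] (min_width=7, slack=6)
Line 5: ['guitar', 'quick'] (min_width=12, slack=1)
Line 6: ['have', 'and'] (min_width=8, slack=5)
Line 7: ['gentle', 'leaf'] (min_width=11, slack=2)
Line 8: ['program', 'black'] (min_width=13, slack=0)
Line 9: ['to'] (min_width=2, slack=11)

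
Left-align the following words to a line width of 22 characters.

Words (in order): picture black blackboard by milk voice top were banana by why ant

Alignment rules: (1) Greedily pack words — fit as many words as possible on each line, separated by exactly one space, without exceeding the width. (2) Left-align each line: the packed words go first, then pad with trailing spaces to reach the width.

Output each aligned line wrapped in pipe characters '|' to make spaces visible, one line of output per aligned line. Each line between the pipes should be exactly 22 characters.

Answer: |picture black         |
|blackboard by milk    |
|voice top were banana |
|by why ant            |

Derivation:
Line 1: ['picture', 'black'] (min_width=13, slack=9)
Line 2: ['blackboard', 'by', 'milk'] (min_width=18, slack=4)
Line 3: ['voice', 'top', 'were', 'banana'] (min_width=21, slack=1)
Line 4: ['by', 'why', 'ant'] (min_width=10, slack=12)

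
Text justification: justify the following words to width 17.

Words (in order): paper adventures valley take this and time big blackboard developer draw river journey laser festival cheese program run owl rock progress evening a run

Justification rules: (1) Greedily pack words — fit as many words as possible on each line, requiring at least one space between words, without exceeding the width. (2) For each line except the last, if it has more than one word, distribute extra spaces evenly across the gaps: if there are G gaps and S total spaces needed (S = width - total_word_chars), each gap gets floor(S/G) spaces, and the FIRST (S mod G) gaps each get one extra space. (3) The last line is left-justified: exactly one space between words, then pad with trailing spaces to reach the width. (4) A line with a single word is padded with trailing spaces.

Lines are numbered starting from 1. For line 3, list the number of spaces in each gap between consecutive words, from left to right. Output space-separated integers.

Answer: 4 3

Derivation:
Line 1: ['paper', 'adventures'] (min_width=16, slack=1)
Line 2: ['valley', 'take', 'this'] (min_width=16, slack=1)
Line 3: ['and', 'time', 'big'] (min_width=12, slack=5)
Line 4: ['blackboard'] (min_width=10, slack=7)
Line 5: ['developer', 'draw'] (min_width=14, slack=3)
Line 6: ['river', 'journey'] (min_width=13, slack=4)
Line 7: ['laser', 'festival'] (min_width=14, slack=3)
Line 8: ['cheese', 'program'] (min_width=14, slack=3)
Line 9: ['run', 'owl', 'rock'] (min_width=12, slack=5)
Line 10: ['progress', 'evening'] (min_width=16, slack=1)
Line 11: ['a', 'run'] (min_width=5, slack=12)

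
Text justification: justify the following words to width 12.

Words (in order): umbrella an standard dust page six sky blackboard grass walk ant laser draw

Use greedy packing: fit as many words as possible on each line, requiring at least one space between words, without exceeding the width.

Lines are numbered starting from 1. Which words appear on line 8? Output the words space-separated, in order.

Answer: draw

Derivation:
Line 1: ['umbrella', 'an'] (min_width=11, slack=1)
Line 2: ['standard'] (min_width=8, slack=4)
Line 3: ['dust', 'page'] (min_width=9, slack=3)
Line 4: ['six', 'sky'] (min_width=7, slack=5)
Line 5: ['blackboard'] (min_width=10, slack=2)
Line 6: ['grass', 'walk'] (min_width=10, slack=2)
Line 7: ['ant', 'laser'] (min_width=9, slack=3)
Line 8: ['draw'] (min_width=4, slack=8)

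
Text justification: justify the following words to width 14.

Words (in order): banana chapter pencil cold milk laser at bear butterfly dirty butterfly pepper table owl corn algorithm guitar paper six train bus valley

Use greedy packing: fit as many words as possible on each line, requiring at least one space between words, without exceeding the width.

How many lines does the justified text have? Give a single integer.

Line 1: ['banana', 'chapter'] (min_width=14, slack=0)
Line 2: ['pencil', 'cold'] (min_width=11, slack=3)
Line 3: ['milk', 'laser', 'at'] (min_width=13, slack=1)
Line 4: ['bear', 'butterfly'] (min_width=14, slack=0)
Line 5: ['dirty'] (min_width=5, slack=9)
Line 6: ['butterfly'] (min_width=9, slack=5)
Line 7: ['pepper', 'table'] (min_width=12, slack=2)
Line 8: ['owl', 'corn'] (min_width=8, slack=6)
Line 9: ['algorithm'] (min_width=9, slack=5)
Line 10: ['guitar', 'paper'] (min_width=12, slack=2)
Line 11: ['six', 'train', 'bus'] (min_width=13, slack=1)
Line 12: ['valley'] (min_width=6, slack=8)
Total lines: 12

Answer: 12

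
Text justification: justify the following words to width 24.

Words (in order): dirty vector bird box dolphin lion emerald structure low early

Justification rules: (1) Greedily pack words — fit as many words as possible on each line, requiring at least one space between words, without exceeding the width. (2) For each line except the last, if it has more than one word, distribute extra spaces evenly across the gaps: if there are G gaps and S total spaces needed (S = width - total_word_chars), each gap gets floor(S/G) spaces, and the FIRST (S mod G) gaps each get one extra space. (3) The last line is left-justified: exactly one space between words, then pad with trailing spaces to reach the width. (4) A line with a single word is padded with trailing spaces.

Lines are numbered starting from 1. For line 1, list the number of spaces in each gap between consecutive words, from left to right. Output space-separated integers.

Line 1: ['dirty', 'vector', 'bird', 'box'] (min_width=21, slack=3)
Line 2: ['dolphin', 'lion', 'emerald'] (min_width=20, slack=4)
Line 3: ['structure', 'low', 'early'] (min_width=19, slack=5)

Answer: 2 2 2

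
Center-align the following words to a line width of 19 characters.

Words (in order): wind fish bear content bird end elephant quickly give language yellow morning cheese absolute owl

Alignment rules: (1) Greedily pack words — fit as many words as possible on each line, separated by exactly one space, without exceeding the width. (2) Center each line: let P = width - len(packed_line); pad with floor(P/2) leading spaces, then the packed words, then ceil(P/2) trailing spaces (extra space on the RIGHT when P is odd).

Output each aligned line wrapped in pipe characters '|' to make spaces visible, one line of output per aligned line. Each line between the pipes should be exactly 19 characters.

Answer: |  wind fish bear   |
| content bird end  |
| elephant quickly  |
|   give language   |
|  yellow morning   |
|cheese absolute owl|

Derivation:
Line 1: ['wind', 'fish', 'bear'] (min_width=14, slack=5)
Line 2: ['content', 'bird', 'end'] (min_width=16, slack=3)
Line 3: ['elephant', 'quickly'] (min_width=16, slack=3)
Line 4: ['give', 'language'] (min_width=13, slack=6)
Line 5: ['yellow', 'morning'] (min_width=14, slack=5)
Line 6: ['cheese', 'absolute', 'owl'] (min_width=19, slack=0)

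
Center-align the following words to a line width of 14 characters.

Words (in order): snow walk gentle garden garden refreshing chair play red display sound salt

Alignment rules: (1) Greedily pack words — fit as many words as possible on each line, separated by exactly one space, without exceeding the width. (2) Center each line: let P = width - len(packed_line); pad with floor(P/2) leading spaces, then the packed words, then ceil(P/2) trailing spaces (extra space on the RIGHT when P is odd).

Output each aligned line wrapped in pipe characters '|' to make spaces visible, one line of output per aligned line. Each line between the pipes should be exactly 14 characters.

Line 1: ['snow', 'walk'] (min_width=9, slack=5)
Line 2: ['gentle', 'garden'] (min_width=13, slack=1)
Line 3: ['garden'] (min_width=6, slack=8)
Line 4: ['refreshing'] (min_width=10, slack=4)
Line 5: ['chair', 'play', 'red'] (min_width=14, slack=0)
Line 6: ['display', 'sound'] (min_width=13, slack=1)
Line 7: ['salt'] (min_width=4, slack=10)

Answer: |  snow walk   |
|gentle garden |
|    garden    |
|  refreshing  |
|chair play red|
|display sound |
|     salt     |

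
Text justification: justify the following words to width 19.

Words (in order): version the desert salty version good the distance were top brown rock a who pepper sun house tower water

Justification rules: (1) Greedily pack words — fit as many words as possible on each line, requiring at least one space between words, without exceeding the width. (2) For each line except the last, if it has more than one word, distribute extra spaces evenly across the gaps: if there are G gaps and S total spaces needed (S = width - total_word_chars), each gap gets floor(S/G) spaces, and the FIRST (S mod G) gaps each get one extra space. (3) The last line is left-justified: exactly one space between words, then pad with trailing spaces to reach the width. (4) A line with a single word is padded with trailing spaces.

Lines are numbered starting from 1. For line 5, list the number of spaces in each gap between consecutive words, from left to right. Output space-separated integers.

Line 1: ['version', 'the', 'desert'] (min_width=18, slack=1)
Line 2: ['salty', 'version', 'good'] (min_width=18, slack=1)
Line 3: ['the', 'distance', 'were'] (min_width=17, slack=2)
Line 4: ['top', 'brown', 'rock', 'a'] (min_width=16, slack=3)
Line 5: ['who', 'pepper', 'sun'] (min_width=14, slack=5)
Line 6: ['house', 'tower', 'water'] (min_width=17, slack=2)

Answer: 4 3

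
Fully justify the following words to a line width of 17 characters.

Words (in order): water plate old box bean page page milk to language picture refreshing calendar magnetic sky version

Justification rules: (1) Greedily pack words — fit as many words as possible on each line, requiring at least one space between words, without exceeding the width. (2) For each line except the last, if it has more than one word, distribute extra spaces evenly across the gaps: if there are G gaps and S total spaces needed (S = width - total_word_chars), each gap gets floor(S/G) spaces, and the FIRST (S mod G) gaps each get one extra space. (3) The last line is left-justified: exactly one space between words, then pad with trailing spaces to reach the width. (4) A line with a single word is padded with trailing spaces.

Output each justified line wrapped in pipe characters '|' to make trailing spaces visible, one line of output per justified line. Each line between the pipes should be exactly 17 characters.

Line 1: ['water', 'plate', 'old'] (min_width=15, slack=2)
Line 2: ['box', 'bean', 'page'] (min_width=13, slack=4)
Line 3: ['page', 'milk', 'to'] (min_width=12, slack=5)
Line 4: ['language', 'picture'] (min_width=16, slack=1)
Line 5: ['refreshing'] (min_width=10, slack=7)
Line 6: ['calendar', 'magnetic'] (min_width=17, slack=0)
Line 7: ['sky', 'version'] (min_width=11, slack=6)

Answer: |water  plate  old|
|box   bean   page|
|page    milk   to|
|language  picture|
|refreshing       |
|calendar magnetic|
|sky version      |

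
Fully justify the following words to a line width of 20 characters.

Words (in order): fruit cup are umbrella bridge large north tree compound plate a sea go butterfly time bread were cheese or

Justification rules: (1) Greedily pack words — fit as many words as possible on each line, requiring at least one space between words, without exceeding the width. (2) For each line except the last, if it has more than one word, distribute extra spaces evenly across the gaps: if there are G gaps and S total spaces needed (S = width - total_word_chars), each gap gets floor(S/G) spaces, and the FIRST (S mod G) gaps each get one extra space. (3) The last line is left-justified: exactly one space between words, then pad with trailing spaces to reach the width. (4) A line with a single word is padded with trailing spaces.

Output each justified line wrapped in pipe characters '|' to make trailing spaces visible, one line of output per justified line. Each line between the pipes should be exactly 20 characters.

Line 1: ['fruit', 'cup', 'are'] (min_width=13, slack=7)
Line 2: ['umbrella', 'bridge'] (min_width=15, slack=5)
Line 3: ['large', 'north', 'tree'] (min_width=16, slack=4)
Line 4: ['compound', 'plate', 'a', 'sea'] (min_width=20, slack=0)
Line 5: ['go', 'butterfly', 'time'] (min_width=17, slack=3)
Line 6: ['bread', 'were', 'cheese', 'or'] (min_width=20, slack=0)

Answer: |fruit     cup    are|
|umbrella      bridge|
|large   north   tree|
|compound plate a sea|
|go   butterfly  time|
|bread were cheese or|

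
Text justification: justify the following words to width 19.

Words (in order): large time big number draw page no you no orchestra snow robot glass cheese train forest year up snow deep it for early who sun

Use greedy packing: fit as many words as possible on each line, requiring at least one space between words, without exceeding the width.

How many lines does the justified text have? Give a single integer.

Answer: 8

Derivation:
Line 1: ['large', 'time', 'big'] (min_width=14, slack=5)
Line 2: ['number', 'draw', 'page', 'no'] (min_width=19, slack=0)
Line 3: ['you', 'no', 'orchestra'] (min_width=16, slack=3)
Line 4: ['snow', 'robot', 'glass'] (min_width=16, slack=3)
Line 5: ['cheese', 'train', 'forest'] (min_width=19, slack=0)
Line 6: ['year', 'up', 'snow', 'deep'] (min_width=17, slack=2)
Line 7: ['it', 'for', 'early', 'who'] (min_width=16, slack=3)
Line 8: ['sun'] (min_width=3, slack=16)
Total lines: 8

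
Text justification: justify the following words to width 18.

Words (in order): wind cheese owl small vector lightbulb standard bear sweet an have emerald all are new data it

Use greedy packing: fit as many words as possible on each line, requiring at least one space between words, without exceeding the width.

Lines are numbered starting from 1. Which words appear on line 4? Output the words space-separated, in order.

Answer: bear sweet an have

Derivation:
Line 1: ['wind', 'cheese', 'owl'] (min_width=15, slack=3)
Line 2: ['small', 'vector'] (min_width=12, slack=6)
Line 3: ['lightbulb', 'standard'] (min_width=18, slack=0)
Line 4: ['bear', 'sweet', 'an', 'have'] (min_width=18, slack=0)
Line 5: ['emerald', 'all', 'are'] (min_width=15, slack=3)
Line 6: ['new', 'data', 'it'] (min_width=11, slack=7)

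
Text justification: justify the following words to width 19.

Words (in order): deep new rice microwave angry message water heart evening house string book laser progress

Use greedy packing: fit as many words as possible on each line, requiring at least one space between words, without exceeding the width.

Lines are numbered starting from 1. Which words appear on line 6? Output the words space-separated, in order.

Line 1: ['deep', 'new', 'rice'] (min_width=13, slack=6)
Line 2: ['microwave', 'angry'] (min_width=15, slack=4)
Line 3: ['message', 'water', 'heart'] (min_width=19, slack=0)
Line 4: ['evening', 'house'] (min_width=13, slack=6)
Line 5: ['string', 'book', 'laser'] (min_width=17, slack=2)
Line 6: ['progress'] (min_width=8, slack=11)

Answer: progress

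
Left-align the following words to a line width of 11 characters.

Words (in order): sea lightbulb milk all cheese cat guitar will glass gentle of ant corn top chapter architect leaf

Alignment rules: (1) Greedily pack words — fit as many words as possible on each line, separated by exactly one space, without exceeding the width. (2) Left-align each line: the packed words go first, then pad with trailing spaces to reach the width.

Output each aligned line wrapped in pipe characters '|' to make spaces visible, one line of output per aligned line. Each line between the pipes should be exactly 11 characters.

Line 1: ['sea'] (min_width=3, slack=8)
Line 2: ['lightbulb'] (min_width=9, slack=2)
Line 3: ['milk', 'all'] (min_width=8, slack=3)
Line 4: ['cheese', 'cat'] (min_width=10, slack=1)
Line 5: ['guitar', 'will'] (min_width=11, slack=0)
Line 6: ['glass'] (min_width=5, slack=6)
Line 7: ['gentle', 'of'] (min_width=9, slack=2)
Line 8: ['ant', 'corn'] (min_width=8, slack=3)
Line 9: ['top', 'chapter'] (min_width=11, slack=0)
Line 10: ['architect'] (min_width=9, slack=2)
Line 11: ['leaf'] (min_width=4, slack=7)

Answer: |sea        |
|lightbulb  |
|milk all   |
|cheese cat |
|guitar will|
|glass      |
|gentle of  |
|ant corn   |
|top chapter|
|architect  |
|leaf       |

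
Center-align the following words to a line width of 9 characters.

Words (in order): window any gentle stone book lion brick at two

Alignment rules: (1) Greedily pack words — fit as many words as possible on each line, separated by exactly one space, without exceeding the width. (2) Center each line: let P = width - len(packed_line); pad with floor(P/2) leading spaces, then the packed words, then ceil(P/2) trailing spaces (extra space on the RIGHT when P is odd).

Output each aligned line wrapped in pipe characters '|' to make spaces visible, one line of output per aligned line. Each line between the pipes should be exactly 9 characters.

Line 1: ['window'] (min_width=6, slack=3)
Line 2: ['any'] (min_width=3, slack=6)
Line 3: ['gentle'] (min_width=6, slack=3)
Line 4: ['stone'] (min_width=5, slack=4)
Line 5: ['book', 'lion'] (min_width=9, slack=0)
Line 6: ['brick', 'at'] (min_width=8, slack=1)
Line 7: ['two'] (min_width=3, slack=6)

Answer: | window  |
|   any   |
| gentle  |
|  stone  |
|book lion|
|brick at |
|   two   |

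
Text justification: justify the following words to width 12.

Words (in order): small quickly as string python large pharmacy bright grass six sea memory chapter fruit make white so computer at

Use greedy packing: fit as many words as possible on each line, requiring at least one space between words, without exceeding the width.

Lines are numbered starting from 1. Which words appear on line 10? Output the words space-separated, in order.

Line 1: ['small'] (min_width=5, slack=7)
Line 2: ['quickly', 'as'] (min_width=10, slack=2)
Line 3: ['string'] (min_width=6, slack=6)
Line 4: ['python', 'large'] (min_width=12, slack=0)
Line 5: ['pharmacy'] (min_width=8, slack=4)
Line 6: ['bright', 'grass'] (min_width=12, slack=0)
Line 7: ['six', 'sea'] (min_width=7, slack=5)
Line 8: ['memory'] (min_width=6, slack=6)
Line 9: ['chapter'] (min_width=7, slack=5)
Line 10: ['fruit', 'make'] (min_width=10, slack=2)
Line 11: ['white', 'so'] (min_width=8, slack=4)
Line 12: ['computer', 'at'] (min_width=11, slack=1)

Answer: fruit make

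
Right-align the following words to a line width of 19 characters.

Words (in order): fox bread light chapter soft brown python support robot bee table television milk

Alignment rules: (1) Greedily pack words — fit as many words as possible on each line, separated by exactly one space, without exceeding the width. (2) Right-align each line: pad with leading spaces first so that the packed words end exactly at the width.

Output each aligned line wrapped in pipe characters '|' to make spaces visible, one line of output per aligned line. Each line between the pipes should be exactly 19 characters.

Answer: |    fox bread light|
| chapter soft brown|
|     python support|
|    robot bee table|
|    television milk|

Derivation:
Line 1: ['fox', 'bread', 'light'] (min_width=15, slack=4)
Line 2: ['chapter', 'soft', 'brown'] (min_width=18, slack=1)
Line 3: ['python', 'support'] (min_width=14, slack=5)
Line 4: ['robot', 'bee', 'table'] (min_width=15, slack=4)
Line 5: ['television', 'milk'] (min_width=15, slack=4)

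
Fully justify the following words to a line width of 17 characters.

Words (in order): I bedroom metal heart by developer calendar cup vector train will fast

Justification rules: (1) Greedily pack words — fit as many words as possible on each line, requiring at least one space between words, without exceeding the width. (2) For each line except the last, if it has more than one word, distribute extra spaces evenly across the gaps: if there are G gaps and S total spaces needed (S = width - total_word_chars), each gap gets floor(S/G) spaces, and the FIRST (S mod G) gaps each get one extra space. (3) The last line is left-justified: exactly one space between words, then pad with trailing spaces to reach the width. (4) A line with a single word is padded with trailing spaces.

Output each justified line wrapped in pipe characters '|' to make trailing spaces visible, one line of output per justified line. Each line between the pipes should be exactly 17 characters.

Answer: |I  bedroom  metal|
|heart          by|
|developer        |
|calendar      cup|
|vector train will|
|fast             |

Derivation:
Line 1: ['I', 'bedroom', 'metal'] (min_width=15, slack=2)
Line 2: ['heart', 'by'] (min_width=8, slack=9)
Line 3: ['developer'] (min_width=9, slack=8)
Line 4: ['calendar', 'cup'] (min_width=12, slack=5)
Line 5: ['vector', 'train', 'will'] (min_width=17, slack=0)
Line 6: ['fast'] (min_width=4, slack=13)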